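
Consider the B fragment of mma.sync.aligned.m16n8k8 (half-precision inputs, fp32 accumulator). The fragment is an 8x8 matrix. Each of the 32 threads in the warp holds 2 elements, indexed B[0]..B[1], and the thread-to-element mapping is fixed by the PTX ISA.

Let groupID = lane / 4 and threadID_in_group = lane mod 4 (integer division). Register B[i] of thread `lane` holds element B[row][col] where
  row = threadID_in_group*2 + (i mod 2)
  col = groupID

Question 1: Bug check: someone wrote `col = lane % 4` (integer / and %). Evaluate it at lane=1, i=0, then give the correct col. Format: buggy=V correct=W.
`lane % 4`[1,0]=>1
lane 1=>1/4=0, 1 mod 4=1
i=0  r:2·1+0=>2  c:0
col: 1 vs 0

buggy=1 correct=0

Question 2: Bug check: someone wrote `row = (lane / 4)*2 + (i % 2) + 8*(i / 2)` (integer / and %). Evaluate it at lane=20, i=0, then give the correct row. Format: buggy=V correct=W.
buggy=10 correct=0

`(lane / 4)*2 + (i % 2) + 8*(i / 2)`[20,0]⇒10
lane 20: gr=5 (20/4), th=0 (20%4)
i=0: r=0*2+0=0, c=gr=5
row: 10 vs 0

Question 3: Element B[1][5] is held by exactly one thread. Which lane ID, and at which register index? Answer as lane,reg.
20,1

c=5→G=5  r=1→T=0,p=1
L=5*4+0=20  i=1=1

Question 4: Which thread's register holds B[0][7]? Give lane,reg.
28,0

c=7⇒gr=7  r=0⇒th=0,odd=0
L=7*4+0=28  i=0=0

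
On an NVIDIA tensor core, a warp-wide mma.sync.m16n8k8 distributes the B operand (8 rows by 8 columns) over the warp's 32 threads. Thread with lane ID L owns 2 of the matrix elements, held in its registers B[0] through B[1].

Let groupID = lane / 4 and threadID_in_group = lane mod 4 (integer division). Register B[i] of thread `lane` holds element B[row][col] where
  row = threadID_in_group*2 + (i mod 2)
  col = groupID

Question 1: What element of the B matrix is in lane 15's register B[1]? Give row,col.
L=15=>grp=15>>2=3, tig=15&3=3
[1]=>row 3·2+1=7  col grp=3

7,3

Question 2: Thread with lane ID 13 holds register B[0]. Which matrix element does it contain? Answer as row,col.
2,3

13: grp=3,tig=1
[0] (1*2+0,3) = (2,3)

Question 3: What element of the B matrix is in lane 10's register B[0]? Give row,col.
lane 10: grp=2 (10/4), tig=2 (10%4)
i=0: r=2*2+0=4, c=grp=2

4,2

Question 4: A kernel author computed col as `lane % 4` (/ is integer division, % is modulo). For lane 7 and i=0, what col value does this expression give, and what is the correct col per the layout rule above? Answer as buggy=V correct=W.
`lane % 4`[7,0]->3
lane 7: g=1 (7/4), t=3 (7%4)
i=0: r=3*2+0=6, c=g=1
col: 3 vs 1

buggy=3 correct=1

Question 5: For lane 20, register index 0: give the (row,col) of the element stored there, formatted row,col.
lane 20→20/4=5, 20 mod 4=0
i=0  r:2·0+0→0  c:5

0,5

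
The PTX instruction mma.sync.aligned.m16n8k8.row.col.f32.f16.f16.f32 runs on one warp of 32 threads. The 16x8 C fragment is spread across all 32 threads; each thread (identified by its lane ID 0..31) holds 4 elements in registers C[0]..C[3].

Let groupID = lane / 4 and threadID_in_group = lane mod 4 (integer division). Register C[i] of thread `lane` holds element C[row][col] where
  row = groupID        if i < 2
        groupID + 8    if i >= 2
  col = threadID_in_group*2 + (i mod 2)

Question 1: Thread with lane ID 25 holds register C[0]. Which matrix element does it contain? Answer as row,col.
lane 25=>25/4=6, 25 mod 4=1
i=0  r:6+0=>6  c:2·1+0=>2

6,2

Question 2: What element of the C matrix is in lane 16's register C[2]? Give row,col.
12,0

16: gid=4,tid=0
[2] (4+8,0*2+0) = (12,0)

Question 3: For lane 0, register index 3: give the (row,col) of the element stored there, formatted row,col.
L=0->gid=0>>2=0, tid=0&3=0
[3]->row 0+8=8  col 0·2+1=1

8,1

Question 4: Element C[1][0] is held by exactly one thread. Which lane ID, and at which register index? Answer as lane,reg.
r: 1->gid=1,r8=0  c: 0->tid=0,i&1=0
L=1*4+0=4  i=0*2+0=0

4,0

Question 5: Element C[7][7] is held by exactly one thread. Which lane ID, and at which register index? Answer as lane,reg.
31,1

r: 7->gid=7,r8=0  c: 7->tid=3,i&1=1
L=7*4+3=31  i=0*2+1=1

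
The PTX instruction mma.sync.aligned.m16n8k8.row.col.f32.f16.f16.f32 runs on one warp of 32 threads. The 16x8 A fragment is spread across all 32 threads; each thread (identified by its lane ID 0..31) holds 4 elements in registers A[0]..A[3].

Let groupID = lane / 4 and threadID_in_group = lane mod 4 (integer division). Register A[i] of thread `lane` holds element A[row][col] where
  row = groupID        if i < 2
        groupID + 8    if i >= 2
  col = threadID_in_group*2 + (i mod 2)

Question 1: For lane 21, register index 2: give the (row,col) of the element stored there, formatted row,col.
lane 21⇒21/4=5, 21 mod 4=1
i=2  r:5+8⇒13  c:2·1+0⇒2

13,2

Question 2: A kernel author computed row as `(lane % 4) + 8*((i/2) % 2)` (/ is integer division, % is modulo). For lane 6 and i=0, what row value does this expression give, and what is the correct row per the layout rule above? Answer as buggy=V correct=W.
`(lane % 4) + 8*((i/2) % 2)`[6,0]=>2
6: grp=1,tig=2
[0] (1+0,2*2+0) = (1,4)
row: 2 vs 1

buggy=2 correct=1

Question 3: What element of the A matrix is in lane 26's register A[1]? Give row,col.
6,5

lane 26: g=6 (26/4), t=2 (26%4)
i=1: r=6+0=6, c=2*2+1=5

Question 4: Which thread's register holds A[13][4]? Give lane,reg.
22,2

r=13⇒gr=5,Rb=1  c=4⇒th=2,odd=0
L=5*4+2=22  i=1*2+0=2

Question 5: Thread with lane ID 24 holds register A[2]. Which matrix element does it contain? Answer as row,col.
14,0

lane 24: gid=6 (24/4), tid=0 (24%4)
i=2: r=6+8=14, c=0*2+0=0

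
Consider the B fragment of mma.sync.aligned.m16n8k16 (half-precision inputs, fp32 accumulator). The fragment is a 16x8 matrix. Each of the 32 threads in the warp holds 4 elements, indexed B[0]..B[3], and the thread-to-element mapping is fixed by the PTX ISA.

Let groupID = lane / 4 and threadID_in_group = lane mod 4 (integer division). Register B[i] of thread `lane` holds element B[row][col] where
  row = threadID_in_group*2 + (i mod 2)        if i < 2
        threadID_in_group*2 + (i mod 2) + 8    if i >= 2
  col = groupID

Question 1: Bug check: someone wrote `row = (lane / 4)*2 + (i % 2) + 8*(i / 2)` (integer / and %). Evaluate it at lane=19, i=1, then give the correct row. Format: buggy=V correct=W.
`(lane / 4)*2 + (i % 2) + 8*(i / 2)`[19,1]->9
L=19->g=19>>2=4, t=19&3=3
[1]->row 3·2+1+0=7  col g=4
row: 9 vs 7

buggy=9 correct=7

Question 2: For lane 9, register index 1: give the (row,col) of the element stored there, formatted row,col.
3,2

lane 9->9/4=2, 9 mod 4=1
i=1  r:2·1+1+0->3  c:2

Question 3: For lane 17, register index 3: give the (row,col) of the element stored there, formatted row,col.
11,4

L=17⇒gr=17>>2=4, th=17&3=1
[3]⇒row 1·2+1+8=11  col gr=4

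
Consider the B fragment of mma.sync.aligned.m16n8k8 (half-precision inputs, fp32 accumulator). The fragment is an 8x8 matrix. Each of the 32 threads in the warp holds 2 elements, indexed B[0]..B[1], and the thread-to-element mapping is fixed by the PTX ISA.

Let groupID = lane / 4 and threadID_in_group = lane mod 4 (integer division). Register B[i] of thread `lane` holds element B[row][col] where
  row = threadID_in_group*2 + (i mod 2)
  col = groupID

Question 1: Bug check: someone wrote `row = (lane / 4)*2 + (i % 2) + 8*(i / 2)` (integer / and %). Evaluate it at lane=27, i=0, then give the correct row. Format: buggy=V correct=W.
buggy=12 correct=6

`(lane / 4)*2 + (i % 2) + 8*(i / 2)`[27,0]⇒12
lane 27: gr=6 (27/4), th=3 (27%4)
i=0: r=3*2+0=6, c=gr=6
row: 12 vs 6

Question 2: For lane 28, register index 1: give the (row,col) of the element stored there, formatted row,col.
28: gid=7,tid=0
[1] (0*2+1,7) = (1,7)

1,7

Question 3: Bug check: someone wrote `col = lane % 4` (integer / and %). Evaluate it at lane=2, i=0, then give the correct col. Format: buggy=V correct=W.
buggy=2 correct=0

`lane % 4`[2,0]->2
lane 2: g=0 (2/4), t=2 (2%4)
i=0: r=2*2+0=4, c=g=0
col: 2 vs 0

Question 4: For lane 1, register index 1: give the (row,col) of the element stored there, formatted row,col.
lane 1->1/4=0, 1 mod 4=1
i=1  r:2·1+1->3  c:0

3,0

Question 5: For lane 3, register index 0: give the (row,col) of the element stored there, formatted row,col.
lane 3: gr=0 (3/4), th=3 (3%4)
i=0: r=3*2+0=6, c=gr=0

6,0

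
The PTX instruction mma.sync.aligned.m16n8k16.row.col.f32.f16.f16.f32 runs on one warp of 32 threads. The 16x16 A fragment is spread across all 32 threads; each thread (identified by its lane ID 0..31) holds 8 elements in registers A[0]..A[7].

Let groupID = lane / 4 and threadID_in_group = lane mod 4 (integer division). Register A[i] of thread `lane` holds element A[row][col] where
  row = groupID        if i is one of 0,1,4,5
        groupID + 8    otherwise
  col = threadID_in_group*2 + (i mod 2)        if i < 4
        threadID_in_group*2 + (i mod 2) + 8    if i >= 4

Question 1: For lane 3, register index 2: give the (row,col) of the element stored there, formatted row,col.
lane 3->3/4=0, 3 mod 4=3
i=2  r:0+8->8  c:2·3+0+0->6

8,6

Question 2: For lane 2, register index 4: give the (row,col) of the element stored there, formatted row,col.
L=2->gid=2>>2=0, tid=2&3=2
[4]->row 0+0=0  col 2·2+0+8=12

0,12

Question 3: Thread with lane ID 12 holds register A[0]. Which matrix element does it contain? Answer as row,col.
3,0

lane 12: g=3 (12/4), t=0 (12%4)
i=0: r=3+0=3, c=0*2+0+0=0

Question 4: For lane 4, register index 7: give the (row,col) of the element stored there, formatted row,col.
9,9

L=4⇒gr=4>>2=1, th=4&3=0
[7]⇒row 1+8=9  col 0·2+1+8=9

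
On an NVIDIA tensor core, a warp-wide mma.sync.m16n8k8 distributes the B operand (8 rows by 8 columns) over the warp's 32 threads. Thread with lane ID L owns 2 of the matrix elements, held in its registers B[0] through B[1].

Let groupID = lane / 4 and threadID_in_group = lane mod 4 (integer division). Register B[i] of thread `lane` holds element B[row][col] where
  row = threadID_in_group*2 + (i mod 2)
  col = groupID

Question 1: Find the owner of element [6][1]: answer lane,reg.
7,0

c=1->g=1  r=6->t=3,b0=0
L=1*4+3=7  i=0=0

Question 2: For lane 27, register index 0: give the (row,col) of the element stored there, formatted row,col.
6,6

L=27->g=27>>2=6, t=27&3=3
[0]->row 3·2+0=6  col g=6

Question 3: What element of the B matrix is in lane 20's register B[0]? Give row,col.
20: grp=5,tig=0
[0] (0*2+0,5) = (0,5)

0,5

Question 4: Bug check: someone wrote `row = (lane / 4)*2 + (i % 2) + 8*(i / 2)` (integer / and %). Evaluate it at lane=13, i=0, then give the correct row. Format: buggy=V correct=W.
`(lane / 4)*2 + (i % 2) + 8*(i / 2)`[13,0]->6
lane 13->13/4=3, 13 mod 4=1
i=0  r:2·1+0->2  c:3
row: 6 vs 2

buggy=6 correct=2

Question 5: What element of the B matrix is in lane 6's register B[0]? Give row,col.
L=6=>grp=6>>2=1, tig=6&3=2
[0]=>row 2·2+0=4  col grp=1

4,1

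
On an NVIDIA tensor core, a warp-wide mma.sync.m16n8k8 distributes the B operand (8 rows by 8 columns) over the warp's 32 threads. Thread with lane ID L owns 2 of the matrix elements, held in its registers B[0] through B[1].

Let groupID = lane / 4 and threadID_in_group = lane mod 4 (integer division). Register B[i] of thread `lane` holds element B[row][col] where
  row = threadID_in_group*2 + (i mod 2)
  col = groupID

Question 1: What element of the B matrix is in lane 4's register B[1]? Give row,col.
4: gid=1,tid=0
[1] (0*2+1,1) = (1,1)

1,1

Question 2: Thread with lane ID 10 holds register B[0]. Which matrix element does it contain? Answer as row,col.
4,2

lane 10: G=2 (10/4), T=2 (10%4)
i=0: r=2*2+0=4, c=G=2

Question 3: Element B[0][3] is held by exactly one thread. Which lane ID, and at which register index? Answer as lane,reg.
12,0

c:3=>grp=3  r:0=>tig=0,lo=0
L=3*4+0=12  i=0=0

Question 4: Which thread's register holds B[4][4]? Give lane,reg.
c: 4->gid=4  r: 4->tid=2,i&1=0
L=4*4+2=18  i=0=0

18,0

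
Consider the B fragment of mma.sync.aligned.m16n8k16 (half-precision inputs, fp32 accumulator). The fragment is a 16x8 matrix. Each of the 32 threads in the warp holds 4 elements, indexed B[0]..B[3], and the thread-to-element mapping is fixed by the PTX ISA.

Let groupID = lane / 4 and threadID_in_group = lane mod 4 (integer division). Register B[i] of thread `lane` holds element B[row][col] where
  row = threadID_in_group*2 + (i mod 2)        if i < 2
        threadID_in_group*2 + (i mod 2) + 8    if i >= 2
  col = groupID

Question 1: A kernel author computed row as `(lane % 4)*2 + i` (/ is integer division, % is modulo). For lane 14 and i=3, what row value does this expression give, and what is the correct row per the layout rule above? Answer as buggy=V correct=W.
`(lane % 4)*2 + i`[14,3]->7
14: gid=3,tid=2
[3] (2*2+1+8,3) = (13,3)
row: 7 vs 13

buggy=7 correct=13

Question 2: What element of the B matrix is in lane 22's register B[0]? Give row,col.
4,5

22: G=5,T=2
[0] (2*2+0+0,5) = (4,5)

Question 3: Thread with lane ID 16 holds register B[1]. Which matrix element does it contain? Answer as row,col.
1,4

lane 16->16/4=4, 16 mod 4=0
i=1  r:2·0+1+0->1  c:4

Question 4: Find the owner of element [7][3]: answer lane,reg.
15,1

c=3⇒gr=3  r=7⇒Rb=0,th=3,odd=1
L=3*4+3=15  i=0*2+1=1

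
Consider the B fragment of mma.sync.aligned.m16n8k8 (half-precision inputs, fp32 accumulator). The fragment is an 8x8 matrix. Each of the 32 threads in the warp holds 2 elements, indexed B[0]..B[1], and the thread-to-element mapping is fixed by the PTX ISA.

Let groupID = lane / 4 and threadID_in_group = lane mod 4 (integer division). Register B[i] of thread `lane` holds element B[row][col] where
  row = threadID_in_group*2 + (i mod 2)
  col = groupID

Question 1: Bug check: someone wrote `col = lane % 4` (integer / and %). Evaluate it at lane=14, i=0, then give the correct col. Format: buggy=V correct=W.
buggy=2 correct=3

`lane % 4`[14,0]⇒2
14: gr=3,th=2
[0] (2*2+0,3) = (4,3)
col: 2 vs 3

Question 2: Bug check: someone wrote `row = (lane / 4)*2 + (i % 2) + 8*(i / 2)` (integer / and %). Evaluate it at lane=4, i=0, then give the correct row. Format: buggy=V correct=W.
buggy=2 correct=0

`(lane / 4)*2 + (i % 2) + 8*(i / 2)`[4,0]=>2
4: grp=1,tig=0
[0] (0*2+0,1) = (0,1)
row: 2 vs 0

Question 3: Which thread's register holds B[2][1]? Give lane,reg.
c=1⇒gr=1  r=2⇒th=1,odd=0
L=1*4+1=5  i=0=0

5,0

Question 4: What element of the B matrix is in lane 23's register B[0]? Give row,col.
L=23->g=23>>2=5, t=23&3=3
[0]->row 3·2+0=6  col g=5

6,5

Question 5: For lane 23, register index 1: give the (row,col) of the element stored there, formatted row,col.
lane 23->23/4=5, 23 mod 4=3
i=1  r:2·3+1->7  c:5

7,5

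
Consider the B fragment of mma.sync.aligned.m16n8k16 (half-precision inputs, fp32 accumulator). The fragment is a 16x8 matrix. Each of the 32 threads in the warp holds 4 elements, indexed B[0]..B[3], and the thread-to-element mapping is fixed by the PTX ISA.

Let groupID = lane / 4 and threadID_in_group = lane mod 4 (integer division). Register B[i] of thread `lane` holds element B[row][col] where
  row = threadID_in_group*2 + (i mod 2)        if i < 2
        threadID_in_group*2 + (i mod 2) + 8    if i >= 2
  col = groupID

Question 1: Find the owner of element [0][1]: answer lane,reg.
c=1->g=1  r=0->rb=0,t=0,b0=0
L=1*4+0=4  i=0*2+0=0

4,0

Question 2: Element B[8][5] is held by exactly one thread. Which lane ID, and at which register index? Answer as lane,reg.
c=5⇒gr=5  r=8⇒Rb=1,th=0,odd=0
L=5*4+0=20  i=1*2+0=2

20,2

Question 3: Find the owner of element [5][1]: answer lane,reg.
6,1

c=1→G=1  r=5→rhi=0,T=2,p=1
L=1*4+2=6  i=0*2+1=1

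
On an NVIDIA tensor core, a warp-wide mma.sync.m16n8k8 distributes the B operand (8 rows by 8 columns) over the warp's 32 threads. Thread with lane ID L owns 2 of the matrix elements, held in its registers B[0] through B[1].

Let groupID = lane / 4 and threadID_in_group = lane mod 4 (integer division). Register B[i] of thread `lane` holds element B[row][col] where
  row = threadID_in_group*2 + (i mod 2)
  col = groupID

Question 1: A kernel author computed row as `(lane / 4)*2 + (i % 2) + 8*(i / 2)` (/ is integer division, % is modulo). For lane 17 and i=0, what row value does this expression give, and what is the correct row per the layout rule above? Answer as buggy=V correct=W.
buggy=8 correct=2

`(lane / 4)*2 + (i % 2) + 8*(i / 2)`[17,0]⇒8
lane 17: gr=4 (17/4), th=1 (17%4)
i=0: r=1*2+0=2, c=gr=4
row: 8 vs 2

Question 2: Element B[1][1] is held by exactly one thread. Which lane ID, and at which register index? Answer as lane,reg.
4,1

c:1=>grp=1  r:1=>tig=0,lo=1
L=1*4+0=4  i=1=1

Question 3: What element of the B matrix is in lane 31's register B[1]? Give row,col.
7,7

31: gid=7,tid=3
[1] (3*2+1,7) = (7,7)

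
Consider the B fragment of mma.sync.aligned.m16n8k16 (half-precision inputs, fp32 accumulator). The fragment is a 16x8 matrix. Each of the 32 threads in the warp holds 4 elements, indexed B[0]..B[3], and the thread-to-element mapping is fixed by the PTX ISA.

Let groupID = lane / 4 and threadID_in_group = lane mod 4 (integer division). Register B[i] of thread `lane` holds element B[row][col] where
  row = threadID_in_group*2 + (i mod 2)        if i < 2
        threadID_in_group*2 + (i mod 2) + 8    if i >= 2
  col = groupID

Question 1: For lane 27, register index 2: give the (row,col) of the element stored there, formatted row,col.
lane 27⇒27/4=6, 27 mod 4=3
i=2  r:2·3+0+8⇒14  c:6

14,6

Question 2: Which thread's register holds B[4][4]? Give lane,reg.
c: 4->gid=4  r: 4->r8=0,tid=2,i&1=0
L=4*4+2=18  i=0*2+0=0

18,0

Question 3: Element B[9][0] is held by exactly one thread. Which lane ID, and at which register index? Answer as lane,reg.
c=0->g=0  r=9->rb=1,t=0,b0=1
L=0*4+0=0  i=1*2+1=3

0,3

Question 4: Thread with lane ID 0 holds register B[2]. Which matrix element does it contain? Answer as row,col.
8,0

lane 0: g=0 (0/4), t=0 (0%4)
i=2: r=0*2+0+8=8, c=g=0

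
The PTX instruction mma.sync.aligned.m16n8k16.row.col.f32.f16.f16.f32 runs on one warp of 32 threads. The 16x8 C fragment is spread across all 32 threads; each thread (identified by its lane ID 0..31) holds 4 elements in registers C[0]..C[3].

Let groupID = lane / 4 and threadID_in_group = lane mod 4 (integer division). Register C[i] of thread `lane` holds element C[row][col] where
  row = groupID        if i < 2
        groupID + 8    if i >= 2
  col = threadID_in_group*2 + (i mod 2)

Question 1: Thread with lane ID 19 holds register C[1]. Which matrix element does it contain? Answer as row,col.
4,7

L=19→G=19>>2=4, T=19&3=3
[1]→row 4+0=4  col 3·2+1=7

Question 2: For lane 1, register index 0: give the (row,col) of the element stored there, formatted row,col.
0,2

1: grp=0,tig=1
[0] (0+0,1*2+0) = (0,2)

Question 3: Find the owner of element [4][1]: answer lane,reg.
16,1

r:4=>grp=4,rB=0  c:1=>tig=0,lo=1
L=4*4+0=16  i=0*2+1=1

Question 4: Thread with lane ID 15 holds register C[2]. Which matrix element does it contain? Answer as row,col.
lane 15: G=3 (15/4), T=3 (15%4)
i=2: r=3+8=11, c=3*2+0=6

11,6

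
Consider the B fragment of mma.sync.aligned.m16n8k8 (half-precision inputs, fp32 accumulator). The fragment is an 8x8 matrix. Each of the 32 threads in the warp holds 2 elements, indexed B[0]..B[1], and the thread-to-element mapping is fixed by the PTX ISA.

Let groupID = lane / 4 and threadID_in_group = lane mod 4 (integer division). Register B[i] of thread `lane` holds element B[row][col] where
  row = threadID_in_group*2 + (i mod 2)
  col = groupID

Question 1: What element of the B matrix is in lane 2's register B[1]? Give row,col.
5,0

lane 2: g=0 (2/4), t=2 (2%4)
i=1: r=2*2+1=5, c=g=0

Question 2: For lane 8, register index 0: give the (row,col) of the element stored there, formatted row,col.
0,2

8: G=2,T=0
[0] (0*2+0,2) = (0,2)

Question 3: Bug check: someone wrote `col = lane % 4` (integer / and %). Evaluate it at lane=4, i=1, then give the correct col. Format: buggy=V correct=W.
buggy=0 correct=1

`lane % 4`[4,1]→0
4: G=1,T=0
[1] (0*2+1,1) = (1,1)
col: 0 vs 1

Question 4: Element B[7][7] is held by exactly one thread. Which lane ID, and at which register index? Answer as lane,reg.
c: 7->gid=7  r: 7->tid=3,i&1=1
L=7*4+3=31  i=1=1

31,1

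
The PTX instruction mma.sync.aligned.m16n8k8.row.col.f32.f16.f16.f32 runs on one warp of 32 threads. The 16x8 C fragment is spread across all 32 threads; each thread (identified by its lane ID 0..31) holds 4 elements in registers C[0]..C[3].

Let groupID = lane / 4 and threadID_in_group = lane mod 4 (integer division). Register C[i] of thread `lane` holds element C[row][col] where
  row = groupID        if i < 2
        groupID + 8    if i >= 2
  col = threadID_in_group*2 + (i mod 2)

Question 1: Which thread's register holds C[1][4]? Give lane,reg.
6,0

r=1⇒gr=1,Rb=0  c=4⇒th=2,odd=0
L=1*4+2=6  i=0*2+0=0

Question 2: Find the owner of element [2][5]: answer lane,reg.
10,1

r=2->g=2,rb=0  c=5->t=2,b0=1
L=2*4+2=10  i=0*2+1=1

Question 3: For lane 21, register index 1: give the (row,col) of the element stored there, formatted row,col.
L=21->gid=21>>2=5, tid=21&3=1
[1]->row 5+0=5  col 1·2+1=3

5,3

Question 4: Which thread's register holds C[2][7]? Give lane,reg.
r=2⇒gr=2,Rb=0  c=7⇒th=3,odd=1
L=2*4+3=11  i=0*2+1=1

11,1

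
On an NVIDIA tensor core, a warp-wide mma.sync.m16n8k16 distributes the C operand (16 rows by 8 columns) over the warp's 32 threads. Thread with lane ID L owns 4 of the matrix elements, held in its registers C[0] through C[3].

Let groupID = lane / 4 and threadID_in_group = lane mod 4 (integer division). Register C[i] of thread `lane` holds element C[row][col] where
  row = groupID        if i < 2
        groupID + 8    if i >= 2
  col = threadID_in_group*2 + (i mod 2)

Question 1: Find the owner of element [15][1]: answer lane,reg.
r=15⇒gr=7,Rb=1  c=1⇒th=0,odd=1
L=7*4+0=28  i=1*2+1=3

28,3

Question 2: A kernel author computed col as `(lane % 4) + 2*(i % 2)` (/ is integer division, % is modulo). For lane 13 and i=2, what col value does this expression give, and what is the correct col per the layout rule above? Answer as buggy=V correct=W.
buggy=1 correct=2

`(lane % 4) + 2*(i % 2)`[13,2]=>1
L=13=>grp=13>>2=3, tig=13&3=1
[2]=>row 3+8=11  col 1·2+0=2
col: 1 vs 2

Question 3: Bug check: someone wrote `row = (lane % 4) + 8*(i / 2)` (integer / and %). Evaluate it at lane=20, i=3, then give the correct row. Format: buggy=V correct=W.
buggy=8 correct=13

`(lane % 4) + 8*(i / 2)`[20,3]=>8
20: grp=5,tig=0
[3] (5+8,0*2+1) = (13,1)
row: 8 vs 13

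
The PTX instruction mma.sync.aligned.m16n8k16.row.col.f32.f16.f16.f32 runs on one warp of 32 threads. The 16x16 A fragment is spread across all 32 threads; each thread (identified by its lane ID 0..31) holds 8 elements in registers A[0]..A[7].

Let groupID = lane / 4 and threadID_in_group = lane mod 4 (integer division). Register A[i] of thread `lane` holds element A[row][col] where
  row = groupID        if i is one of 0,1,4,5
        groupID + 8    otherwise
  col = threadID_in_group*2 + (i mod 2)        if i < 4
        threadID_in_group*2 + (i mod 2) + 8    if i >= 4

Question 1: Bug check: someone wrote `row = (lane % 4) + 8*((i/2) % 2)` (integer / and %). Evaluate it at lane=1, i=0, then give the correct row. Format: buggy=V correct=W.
buggy=1 correct=0

`(lane % 4) + 8*((i/2) % 2)`[1,0]=>1
1: grp=0,tig=1
[0] (0+0,1*2+0+0) = (0,2)
row: 1 vs 0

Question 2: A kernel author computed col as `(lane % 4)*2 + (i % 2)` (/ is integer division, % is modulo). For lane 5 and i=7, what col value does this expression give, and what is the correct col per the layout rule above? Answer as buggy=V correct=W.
buggy=3 correct=11

`(lane % 4)*2 + (i % 2)`[5,7]→3
lane 5→5/4=1, 5 mod 4=1
i=7  r:1+8→9  c:2·1+1+8→11
col: 3 vs 11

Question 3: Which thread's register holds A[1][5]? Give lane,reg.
r: 1->gid=1,r8=0  c: 5->c8=0,tid=2,i&1=1
L=1*4+2=6  i=0*4+0*2+1=1

6,1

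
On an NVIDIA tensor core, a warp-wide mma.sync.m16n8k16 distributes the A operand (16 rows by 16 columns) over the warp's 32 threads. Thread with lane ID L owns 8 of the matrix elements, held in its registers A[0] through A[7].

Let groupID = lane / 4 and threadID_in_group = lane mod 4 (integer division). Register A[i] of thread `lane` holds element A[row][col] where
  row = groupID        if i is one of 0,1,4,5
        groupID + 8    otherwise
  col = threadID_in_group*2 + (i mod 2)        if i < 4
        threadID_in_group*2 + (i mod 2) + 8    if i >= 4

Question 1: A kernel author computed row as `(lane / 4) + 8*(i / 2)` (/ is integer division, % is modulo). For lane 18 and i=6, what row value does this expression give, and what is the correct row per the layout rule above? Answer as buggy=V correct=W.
`(lane / 4) + 8*(i / 2)`[18,6]->28
lane 18: gid=4 (18/4), tid=2 (18%4)
i=6: r=4+8=12, c=2*2+0+8=12
row: 28 vs 12

buggy=28 correct=12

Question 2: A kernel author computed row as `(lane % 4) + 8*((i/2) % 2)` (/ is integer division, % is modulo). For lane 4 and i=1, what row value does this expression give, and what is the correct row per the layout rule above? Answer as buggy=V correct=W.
buggy=0 correct=1

`(lane % 4) + 8*((i/2) % 2)`[4,1]->0
lane 4: gid=1 (4/4), tid=0 (4%4)
i=1: r=1+0=1, c=0*2+1+0=1
row: 0 vs 1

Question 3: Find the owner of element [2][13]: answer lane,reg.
r=2->g=2,rb=0  c=13->cb=1,t=2,b0=1
L=2*4+2=10  i=1*4+0*2+1=5

10,5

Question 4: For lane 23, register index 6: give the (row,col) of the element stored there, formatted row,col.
13,14

23: gid=5,tid=3
[6] (5+8,3*2+0+8) = (13,14)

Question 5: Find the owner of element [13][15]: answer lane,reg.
r:13=>grp=5,rB=1  c:15=>cB=1,tig=3,lo=1
L=5*4+3=23  i=1*4+1*2+1=7

23,7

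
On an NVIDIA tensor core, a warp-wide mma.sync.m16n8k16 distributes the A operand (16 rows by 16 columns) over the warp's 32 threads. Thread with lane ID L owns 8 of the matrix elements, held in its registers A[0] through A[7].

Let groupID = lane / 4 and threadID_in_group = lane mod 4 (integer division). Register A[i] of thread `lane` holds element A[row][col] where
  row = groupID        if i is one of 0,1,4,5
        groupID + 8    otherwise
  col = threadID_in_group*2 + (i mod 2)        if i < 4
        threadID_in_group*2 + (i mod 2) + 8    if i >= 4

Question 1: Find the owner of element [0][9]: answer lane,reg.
r=0→G=0,rhi=0  c=9→chi=1,T=0,p=1
L=0*4+0=0  i=1*4+0*2+1=5

0,5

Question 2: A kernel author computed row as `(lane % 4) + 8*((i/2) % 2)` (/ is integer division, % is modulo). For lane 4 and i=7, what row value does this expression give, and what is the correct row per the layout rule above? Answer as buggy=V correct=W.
`(lane % 4) + 8*((i/2) % 2)`[4,7]⇒8
lane 4⇒4/4=1, 4 mod 4=0
i=7  r:1+8⇒9  c:2·0+1+8⇒9
row: 8 vs 9

buggy=8 correct=9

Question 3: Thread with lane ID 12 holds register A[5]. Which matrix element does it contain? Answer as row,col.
3,9

L=12→G=12>>2=3, T=12&3=0
[5]→row 3+0=3  col 0·2+1+8=9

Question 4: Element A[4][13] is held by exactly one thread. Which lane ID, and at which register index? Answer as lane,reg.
18,5

r:4=>grp=4,rB=0  c:13=>cB=1,tig=2,lo=1
L=4*4+2=18  i=1*4+0*2+1=5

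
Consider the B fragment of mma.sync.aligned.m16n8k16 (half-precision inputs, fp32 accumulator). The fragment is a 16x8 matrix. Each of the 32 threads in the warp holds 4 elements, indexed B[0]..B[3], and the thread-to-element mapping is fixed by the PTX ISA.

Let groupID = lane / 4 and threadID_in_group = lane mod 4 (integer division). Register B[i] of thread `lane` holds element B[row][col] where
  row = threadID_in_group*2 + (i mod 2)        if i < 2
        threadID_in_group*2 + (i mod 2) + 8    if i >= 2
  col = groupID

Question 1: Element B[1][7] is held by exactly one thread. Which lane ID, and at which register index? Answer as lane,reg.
28,1

c=7→G=7  r=1→rhi=0,T=0,p=1
L=7*4+0=28  i=0*2+1=1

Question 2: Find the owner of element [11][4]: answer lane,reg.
c:4=>grp=4  r:11=>rB=1,tig=1,lo=1
L=4*4+1=17  i=1*2+1=3

17,3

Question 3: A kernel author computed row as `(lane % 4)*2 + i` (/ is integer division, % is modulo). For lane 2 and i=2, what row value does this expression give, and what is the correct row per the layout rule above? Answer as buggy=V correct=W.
buggy=6 correct=12

`(lane % 4)*2 + i`[2,2]->6
lane 2: g=0 (2/4), t=2 (2%4)
i=2: r=2*2+0+8=12, c=g=0
row: 6 vs 12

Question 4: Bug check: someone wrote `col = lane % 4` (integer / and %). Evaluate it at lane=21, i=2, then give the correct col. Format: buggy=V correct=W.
`lane % 4`[21,2]→1
lane 21: G=5 (21/4), T=1 (21%4)
i=2: r=1*2+0+8=10, c=G=5
col: 1 vs 5

buggy=1 correct=5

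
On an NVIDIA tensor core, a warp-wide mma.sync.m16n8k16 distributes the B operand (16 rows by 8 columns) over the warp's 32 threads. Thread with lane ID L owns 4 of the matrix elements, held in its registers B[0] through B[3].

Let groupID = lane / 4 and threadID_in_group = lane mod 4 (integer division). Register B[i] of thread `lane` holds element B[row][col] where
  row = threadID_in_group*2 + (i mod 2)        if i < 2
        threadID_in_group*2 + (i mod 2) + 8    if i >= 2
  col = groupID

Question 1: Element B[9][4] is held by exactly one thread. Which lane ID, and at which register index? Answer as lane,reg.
c: 4->gid=4  r: 9->r8=1,tid=0,i&1=1
L=4*4+0=16  i=1*2+1=3

16,3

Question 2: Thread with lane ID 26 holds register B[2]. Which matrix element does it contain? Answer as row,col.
12,6

lane 26: gid=6 (26/4), tid=2 (26%4)
i=2: r=2*2+0+8=12, c=gid=6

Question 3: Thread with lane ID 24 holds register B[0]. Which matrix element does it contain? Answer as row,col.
0,6

24: G=6,T=0
[0] (0*2+0+0,6) = (0,6)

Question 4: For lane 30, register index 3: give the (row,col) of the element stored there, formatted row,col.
lane 30: gr=7 (30/4), th=2 (30%4)
i=3: r=2*2+1+8=13, c=gr=7

13,7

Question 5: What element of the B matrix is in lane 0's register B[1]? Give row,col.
lane 0: g=0 (0/4), t=0 (0%4)
i=1: r=0*2+1+0=1, c=g=0

1,0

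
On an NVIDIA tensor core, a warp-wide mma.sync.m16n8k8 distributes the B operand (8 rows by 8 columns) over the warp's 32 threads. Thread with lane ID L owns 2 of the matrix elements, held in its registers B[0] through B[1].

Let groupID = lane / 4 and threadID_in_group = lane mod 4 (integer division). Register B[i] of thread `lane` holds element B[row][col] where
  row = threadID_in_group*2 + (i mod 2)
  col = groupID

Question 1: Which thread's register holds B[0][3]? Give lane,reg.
12,0

c=3->g=3  r=0->t=0,b0=0
L=3*4+0=12  i=0=0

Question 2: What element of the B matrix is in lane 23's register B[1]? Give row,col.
23: G=5,T=3
[1] (3*2+1,5) = (7,5)

7,5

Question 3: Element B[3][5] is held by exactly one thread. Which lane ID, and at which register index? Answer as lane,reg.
c: 5->gid=5  r: 3->tid=1,i&1=1
L=5*4+1=21  i=1=1

21,1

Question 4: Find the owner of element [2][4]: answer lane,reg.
17,0

c: 4->gid=4  r: 2->tid=1,i&1=0
L=4*4+1=17  i=0=0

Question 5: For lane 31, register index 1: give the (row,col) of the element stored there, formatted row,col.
L=31→G=31>>2=7, T=31&3=3
[1]→row 3·2+1=7  col G=7

7,7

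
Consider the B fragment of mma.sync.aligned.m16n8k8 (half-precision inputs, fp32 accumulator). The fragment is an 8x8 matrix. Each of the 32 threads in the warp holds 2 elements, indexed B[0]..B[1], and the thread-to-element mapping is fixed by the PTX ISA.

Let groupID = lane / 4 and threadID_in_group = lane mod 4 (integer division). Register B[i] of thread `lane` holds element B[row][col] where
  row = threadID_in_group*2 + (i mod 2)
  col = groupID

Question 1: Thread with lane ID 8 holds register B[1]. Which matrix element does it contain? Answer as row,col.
8: G=2,T=0
[1] (0*2+1,2) = (1,2)

1,2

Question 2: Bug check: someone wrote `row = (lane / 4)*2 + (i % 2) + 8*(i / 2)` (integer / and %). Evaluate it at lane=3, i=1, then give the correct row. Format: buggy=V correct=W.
buggy=1 correct=7

`(lane / 4)*2 + (i % 2) + 8*(i / 2)`[3,1]⇒1
lane 3: gr=0 (3/4), th=3 (3%4)
i=1: r=3*2+1=7, c=gr=0
row: 1 vs 7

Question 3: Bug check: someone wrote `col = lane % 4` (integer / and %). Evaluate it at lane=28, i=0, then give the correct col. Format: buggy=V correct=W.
`lane % 4`[28,0]->0
lane 28: g=7 (28/4), t=0 (28%4)
i=0: r=0*2+0=0, c=g=7
col: 0 vs 7

buggy=0 correct=7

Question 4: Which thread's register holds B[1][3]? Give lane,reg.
c=3⇒gr=3  r=1⇒th=0,odd=1
L=3*4+0=12  i=1=1

12,1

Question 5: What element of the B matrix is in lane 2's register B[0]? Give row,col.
4,0

2: gid=0,tid=2
[0] (2*2+0,0) = (4,0)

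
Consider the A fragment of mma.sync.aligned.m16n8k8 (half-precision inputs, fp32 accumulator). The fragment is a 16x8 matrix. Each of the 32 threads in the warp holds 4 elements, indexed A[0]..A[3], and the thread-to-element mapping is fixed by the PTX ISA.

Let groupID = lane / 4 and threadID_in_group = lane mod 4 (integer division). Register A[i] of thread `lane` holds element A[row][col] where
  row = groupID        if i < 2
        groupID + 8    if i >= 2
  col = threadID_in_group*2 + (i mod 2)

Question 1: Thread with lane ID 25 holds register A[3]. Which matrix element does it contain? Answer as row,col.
14,3

lane 25: grp=6 (25/4), tig=1 (25%4)
i=3: r=6+8=14, c=1*2+1=3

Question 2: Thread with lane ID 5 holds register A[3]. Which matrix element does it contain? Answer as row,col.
5: gr=1,th=1
[3] (1+8,1*2+1) = (9,3)

9,3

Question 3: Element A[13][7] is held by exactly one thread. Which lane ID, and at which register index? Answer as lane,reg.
23,3

r=13→G=5,rhi=1  c=7→T=3,p=1
L=5*4+3=23  i=1*2+1=3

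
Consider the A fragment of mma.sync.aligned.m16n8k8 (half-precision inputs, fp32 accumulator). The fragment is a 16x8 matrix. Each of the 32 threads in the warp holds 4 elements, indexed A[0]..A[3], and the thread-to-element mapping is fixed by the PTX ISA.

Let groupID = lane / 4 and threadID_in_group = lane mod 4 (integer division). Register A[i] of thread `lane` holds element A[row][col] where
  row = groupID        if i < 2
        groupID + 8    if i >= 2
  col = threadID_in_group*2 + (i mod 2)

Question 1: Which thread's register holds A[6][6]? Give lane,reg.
r=6→G=6,rhi=0  c=6→T=3,p=0
L=6*4+3=27  i=0*2+0=0

27,0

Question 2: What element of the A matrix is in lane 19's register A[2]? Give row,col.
lane 19: g=4 (19/4), t=3 (19%4)
i=2: r=4+8=12, c=3*2+0=6

12,6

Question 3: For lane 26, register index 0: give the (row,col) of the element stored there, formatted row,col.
6,4

L=26→G=26>>2=6, T=26&3=2
[0]→row 6+0=6  col 2·2+0=4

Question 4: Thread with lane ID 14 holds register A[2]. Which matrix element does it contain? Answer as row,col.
lane 14⇒14/4=3, 14 mod 4=2
i=2  r:3+8⇒11  c:2·2+0⇒4

11,4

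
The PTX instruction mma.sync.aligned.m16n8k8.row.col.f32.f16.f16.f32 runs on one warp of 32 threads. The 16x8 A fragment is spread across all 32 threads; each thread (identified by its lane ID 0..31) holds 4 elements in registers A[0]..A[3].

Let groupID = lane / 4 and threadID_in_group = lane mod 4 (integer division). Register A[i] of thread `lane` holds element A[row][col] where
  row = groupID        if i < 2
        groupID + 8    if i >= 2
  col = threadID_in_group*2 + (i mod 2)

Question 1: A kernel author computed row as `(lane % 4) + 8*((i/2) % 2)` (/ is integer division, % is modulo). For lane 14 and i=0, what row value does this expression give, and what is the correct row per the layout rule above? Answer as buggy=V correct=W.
`(lane % 4) + 8*((i/2) % 2)`[14,0]->2
lane 14->14/4=3, 14 mod 4=2
i=0  r:3+0->3  c:2·2+0->4
row: 2 vs 3

buggy=2 correct=3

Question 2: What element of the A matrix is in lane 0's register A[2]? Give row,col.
lane 0→0/4=0, 0 mod 4=0
i=2  r:0+8→8  c:2·0+0→0

8,0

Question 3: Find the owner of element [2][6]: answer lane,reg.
r=2->g=2,rb=0  c=6->t=3,b0=0
L=2*4+3=11  i=0*2+0=0

11,0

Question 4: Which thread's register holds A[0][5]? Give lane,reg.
r=0⇒gr=0,Rb=0  c=5⇒th=2,odd=1
L=0*4+2=2  i=0*2+1=1

2,1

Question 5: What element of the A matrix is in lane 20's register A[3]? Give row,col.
lane 20: gid=5 (20/4), tid=0 (20%4)
i=3: r=5+8=13, c=0*2+1=1

13,1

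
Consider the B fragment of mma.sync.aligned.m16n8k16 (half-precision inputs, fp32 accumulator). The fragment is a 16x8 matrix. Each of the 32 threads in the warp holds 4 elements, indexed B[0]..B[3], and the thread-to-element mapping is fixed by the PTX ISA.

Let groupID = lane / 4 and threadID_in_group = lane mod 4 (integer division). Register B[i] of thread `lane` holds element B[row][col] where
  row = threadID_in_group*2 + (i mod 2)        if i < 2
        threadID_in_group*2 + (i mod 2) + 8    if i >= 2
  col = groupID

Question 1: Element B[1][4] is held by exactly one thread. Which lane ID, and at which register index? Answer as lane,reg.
16,1

c=4⇒gr=4  r=1⇒Rb=0,th=0,odd=1
L=4*4+0=16  i=0*2+1=1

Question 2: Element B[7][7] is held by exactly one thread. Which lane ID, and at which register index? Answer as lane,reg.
31,1

c:7=>grp=7  r:7=>rB=0,tig=3,lo=1
L=7*4+3=31  i=0*2+1=1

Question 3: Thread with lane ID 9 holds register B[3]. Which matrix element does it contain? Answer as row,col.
lane 9: gr=2 (9/4), th=1 (9%4)
i=3: r=1*2+1+8=11, c=gr=2

11,2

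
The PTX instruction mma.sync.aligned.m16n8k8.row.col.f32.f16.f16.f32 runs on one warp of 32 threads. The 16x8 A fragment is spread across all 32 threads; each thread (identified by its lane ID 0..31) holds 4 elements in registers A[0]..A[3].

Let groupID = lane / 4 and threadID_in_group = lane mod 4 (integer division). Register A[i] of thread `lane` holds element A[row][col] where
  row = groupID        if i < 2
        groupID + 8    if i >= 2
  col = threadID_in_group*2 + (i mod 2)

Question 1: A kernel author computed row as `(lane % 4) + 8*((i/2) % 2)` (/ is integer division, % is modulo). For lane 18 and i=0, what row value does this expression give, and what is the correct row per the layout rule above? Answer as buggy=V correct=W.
buggy=2 correct=4

`(lane % 4) + 8*((i/2) % 2)`[18,0]->2
L=18->g=18>>2=4, t=18&3=2
[0]->row 4+0=4  col 2·2+0=4
row: 2 vs 4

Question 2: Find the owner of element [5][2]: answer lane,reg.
r=5→G=5,rhi=0  c=2→T=1,p=0
L=5*4+1=21  i=0*2+0=0

21,0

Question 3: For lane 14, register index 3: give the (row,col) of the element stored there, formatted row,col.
14: gid=3,tid=2
[3] (3+8,2*2+1) = (11,5)

11,5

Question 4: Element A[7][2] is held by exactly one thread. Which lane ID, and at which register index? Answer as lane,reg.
29,0

r=7⇒gr=7,Rb=0  c=2⇒th=1,odd=0
L=7*4+1=29  i=0*2+0=0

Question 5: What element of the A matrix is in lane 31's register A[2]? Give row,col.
L=31->gid=31>>2=7, tid=31&3=3
[2]->row 7+8=15  col 3·2+0=6

15,6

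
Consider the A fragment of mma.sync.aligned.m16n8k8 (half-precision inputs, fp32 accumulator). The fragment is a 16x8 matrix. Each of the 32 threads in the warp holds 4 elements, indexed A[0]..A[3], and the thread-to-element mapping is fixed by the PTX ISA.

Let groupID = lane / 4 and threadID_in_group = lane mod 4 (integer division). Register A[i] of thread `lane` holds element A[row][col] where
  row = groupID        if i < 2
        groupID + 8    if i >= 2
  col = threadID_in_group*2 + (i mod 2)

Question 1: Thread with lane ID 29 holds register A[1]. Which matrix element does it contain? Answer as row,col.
7,3

lane 29->29/4=7, 29 mod 4=1
i=1  r:7+0->7  c:2·1+1->3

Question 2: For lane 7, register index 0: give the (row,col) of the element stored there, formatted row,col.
lane 7: g=1 (7/4), t=3 (7%4)
i=0: r=1+0=1, c=3*2+0=6

1,6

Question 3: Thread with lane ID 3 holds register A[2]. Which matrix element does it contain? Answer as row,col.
8,6

3: grp=0,tig=3
[2] (0+8,3*2+0) = (8,6)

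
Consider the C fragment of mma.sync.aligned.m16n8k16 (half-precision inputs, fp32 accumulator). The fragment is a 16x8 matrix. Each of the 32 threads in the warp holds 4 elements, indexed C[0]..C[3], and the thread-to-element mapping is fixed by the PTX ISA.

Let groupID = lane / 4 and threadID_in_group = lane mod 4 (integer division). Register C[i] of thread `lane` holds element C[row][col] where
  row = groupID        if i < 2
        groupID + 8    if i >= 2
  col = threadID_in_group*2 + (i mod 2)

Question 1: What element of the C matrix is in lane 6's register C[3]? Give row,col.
9,5

lane 6->6/4=1, 6 mod 4=2
i=3  r:1+8->9  c:2·2+1->5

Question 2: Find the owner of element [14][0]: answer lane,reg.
r=14->g=6,rb=1  c=0->t=0,b0=0
L=6*4+0=24  i=1*2+0=2

24,2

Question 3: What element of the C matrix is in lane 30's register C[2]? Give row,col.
15,4

lane 30: gr=7 (30/4), th=2 (30%4)
i=2: r=7+8=15, c=2*2+0=4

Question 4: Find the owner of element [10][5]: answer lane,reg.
r=10⇒gr=2,Rb=1  c=5⇒th=2,odd=1
L=2*4+2=10  i=1*2+1=3

10,3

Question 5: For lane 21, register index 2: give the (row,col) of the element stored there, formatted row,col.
lane 21: g=5 (21/4), t=1 (21%4)
i=2: r=5+8=13, c=1*2+0=2

13,2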